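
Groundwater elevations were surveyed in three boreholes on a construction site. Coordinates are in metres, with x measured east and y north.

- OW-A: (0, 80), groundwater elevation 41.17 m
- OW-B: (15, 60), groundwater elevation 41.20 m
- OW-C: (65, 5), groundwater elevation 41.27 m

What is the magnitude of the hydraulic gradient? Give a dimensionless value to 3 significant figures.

With h = a·x + b·y + c and OW-A as origin, the differences give:
  15·a + (-20)·b = +0.03
  65·a + (-75)·b = +0.10
Eliminate b (×(-75) and ×(-20), subtract): 175·a = -0.250 → a = ∂h/∂x = -0.001429
Back-substitute: b = ∂h/∂y = -0.002571.
|∇h| = √(-0.001429² + -0.002571²) = 0.002941

0.00294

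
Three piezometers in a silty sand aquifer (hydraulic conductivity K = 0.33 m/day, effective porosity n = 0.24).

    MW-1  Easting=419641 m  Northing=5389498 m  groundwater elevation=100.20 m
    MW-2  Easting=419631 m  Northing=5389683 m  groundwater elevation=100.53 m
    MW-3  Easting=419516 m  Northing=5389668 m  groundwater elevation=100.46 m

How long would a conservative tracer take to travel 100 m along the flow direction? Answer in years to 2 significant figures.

110 years

With h = a·x + b·y + c and MW-1 as origin, the differences give:
  (-10)·a + 185·b = +0.33
  (-125)·a + 170·b = +0.26
Eliminate b (×170 and ×185, subtract): 21425·a = 8.000 → a = ∂h/∂x = +0.0003734
Back-substitute: b = ∂h/∂y = +0.001804.
|∇h| = √(0.0003734² + 0.001804²) = 0.001842
Seepage velocity v = K·i/n = 0.33 × 0.001842 / 0.24 = 0.002533 m/day.
t = 100 / 0.002533 = 3.948e+04 days = 108 years.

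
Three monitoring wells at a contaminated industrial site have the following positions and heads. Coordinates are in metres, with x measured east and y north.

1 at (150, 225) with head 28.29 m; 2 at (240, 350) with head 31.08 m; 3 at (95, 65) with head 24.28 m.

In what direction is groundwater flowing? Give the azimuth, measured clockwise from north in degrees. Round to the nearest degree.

165°

Taking 1 as reference: 2−1 = (90, 125, +2.79); 3−1 = (-55, -160, -4.01).
Determinant of the coordinate differences = 90·(-160) − (-55)·125 = -7525.
∂h/∂x = [(+2.79)·(-160) − (-4.01)·125] / -7525 = -0.007289
∂h/∂y = [90·(-4.01) − (-55)·(+2.79)] / -7525 = +0.02757
Flow direction (−∇h) has components (+0.007289 E, -0.02757 N).
Azimuth = atan2(E, N) = atan2(+0.007289, -0.02757) = 165.2° ≈ 165°.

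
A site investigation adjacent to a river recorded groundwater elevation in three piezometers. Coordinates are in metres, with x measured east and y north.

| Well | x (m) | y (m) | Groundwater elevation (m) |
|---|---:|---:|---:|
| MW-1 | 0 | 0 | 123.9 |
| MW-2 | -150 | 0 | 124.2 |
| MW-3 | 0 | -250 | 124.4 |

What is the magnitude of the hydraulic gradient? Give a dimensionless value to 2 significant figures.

∂h/∂x = (124.2 − 123.9) / (-150 − 0) = -0.002000
∂h/∂y = (124.4 − 123.9) / (-250 − 0) = -0.002000
|∇h| = √(-0.002000² + -0.002000²) = 0.002828

0.0028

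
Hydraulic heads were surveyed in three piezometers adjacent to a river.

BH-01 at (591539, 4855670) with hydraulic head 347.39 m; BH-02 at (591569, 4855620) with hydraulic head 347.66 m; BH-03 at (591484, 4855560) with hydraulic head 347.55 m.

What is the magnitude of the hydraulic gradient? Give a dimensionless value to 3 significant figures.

0.00484

Differences from BH-01: to BH-02 (Δx, Δy, Δh) = (30, -50, +0.27); to BH-03 = (-55, -110, +0.16).
Solve a·Δx + b·Δy = Δh: det = 30·(-110) − (-55)·(-50) = -6050.
∂h/∂x = [(+0.27)·(-110) − (+0.16)·(-50)] / -6050 = +0.003587
∂h/∂y = [30·(+0.16) − (-55)·(+0.27)] / -6050 = -0.003248
|∇h| = √(0.003587² + -0.003248²) = 0.004839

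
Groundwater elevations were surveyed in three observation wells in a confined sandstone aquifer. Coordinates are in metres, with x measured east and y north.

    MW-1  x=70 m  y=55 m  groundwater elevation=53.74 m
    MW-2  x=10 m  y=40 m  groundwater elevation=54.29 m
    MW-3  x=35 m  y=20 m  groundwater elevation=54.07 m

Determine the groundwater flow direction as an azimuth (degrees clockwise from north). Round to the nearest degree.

088°

Three-point gradient (reference MW-1): Δ to MW-2 = (-60, -15, +0.55), Δ to MW-3 = (-35, -35, +0.33).
∂h/∂x = -0.009079, ∂h/∂y = -0.0003492 (det = 1575).
Flow direction (−∇h) has components (+0.009079 E, +0.0003492 N).
Azimuth = atan2(E, N) = atan2(+0.009079, +0.0003492) = 87.8° ≈ 088°.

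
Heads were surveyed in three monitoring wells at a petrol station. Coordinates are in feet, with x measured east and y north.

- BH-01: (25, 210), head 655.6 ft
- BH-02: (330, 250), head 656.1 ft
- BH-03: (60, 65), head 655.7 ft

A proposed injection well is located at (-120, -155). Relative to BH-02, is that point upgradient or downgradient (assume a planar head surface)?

Differences from BH-01: to BH-02 (Δx, Δy, Δh) = (305, 40, +0.5); to BH-03 = (35, -145, +0.1).
Determinant of the coordinate differences = 305·(-145) − 35·40 = -45625.
∂h/∂x = [(+0.5)·(-145) − (+0.1)·40] / -45625 = +0.001677
∂h/∂y = [305·(+0.1) − 35·(+0.5)] / -45625 = -0.0002849
Head at (-120, -155) = 655.6 + (+0.001677)·(-145) + (-0.0002849)·(-365) = 655.46 ft.
That is lower than the 656.1 ft at BH-02, so the point is downgradient.

downgradient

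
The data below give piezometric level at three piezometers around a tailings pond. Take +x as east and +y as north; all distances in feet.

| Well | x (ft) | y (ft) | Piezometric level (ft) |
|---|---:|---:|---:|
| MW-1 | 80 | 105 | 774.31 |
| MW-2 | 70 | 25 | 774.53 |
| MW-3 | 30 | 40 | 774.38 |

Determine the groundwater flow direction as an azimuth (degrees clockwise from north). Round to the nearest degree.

320°

Taking MW-1 as reference: MW-2−MW-1 = (-10, -80, +0.22); MW-3−MW-1 = (-50, -65, +0.07).
Solve a·Δx + b·Δy = Δh: det = (-10)·(-65) − (-50)·(-80) = -3350.
∂h/∂x = [(+0.22)·(-65) − (+0.07)·(-80)] / -3350 = +0.002597
∂h/∂y = [(-10)·(+0.07) − (-50)·(+0.22)] / -3350 = -0.003075
Flow direction (−∇h) has components (-0.002597 E, +0.003075 N).
Azimuth = atan2(E, N) = atan2(-0.002597, +0.003075) = 319.8° ≈ 320°.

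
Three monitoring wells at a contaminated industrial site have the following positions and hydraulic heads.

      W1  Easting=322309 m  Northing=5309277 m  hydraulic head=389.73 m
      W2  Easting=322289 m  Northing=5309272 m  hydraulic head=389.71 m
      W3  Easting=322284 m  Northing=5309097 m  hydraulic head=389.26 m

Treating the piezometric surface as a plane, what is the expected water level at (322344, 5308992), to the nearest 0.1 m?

Taking W1 as reference: W2−W1 = (-20, -5, -0.02); W3−W1 = (-25, -180, -0.47).
Determinant of the coordinate differences = (-20)·(-180) − (-25)·(-5) = 3475.
∂h/∂x = [(-0.02)·(-180) − (-0.47)·(-5)] / 3475 = +0.0003597
∂h/∂y = [(-20)·(-0.47) − (-25)·(-0.02)] / 3475 = +0.002561
h(322344, 5308992) = 389.73 + (+0.0003597)·(35) + (+0.002561)·(-285) = 389.73 +0.013 -0.730 = 389.013 m.

389.0 m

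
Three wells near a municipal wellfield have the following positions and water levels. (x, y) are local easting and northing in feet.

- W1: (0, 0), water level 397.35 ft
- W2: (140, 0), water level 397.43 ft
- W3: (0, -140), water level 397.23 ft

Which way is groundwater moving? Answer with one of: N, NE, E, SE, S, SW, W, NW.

∂h/∂x = (397.43 − 397.35) / (140 − 0) = +0.0005714
∂h/∂y = (397.23 − 397.35) / (-140 − 0) = +0.0008571
Flow = −∇h = (-0.0005714 east, -0.0008571 north), which points southwest.

SW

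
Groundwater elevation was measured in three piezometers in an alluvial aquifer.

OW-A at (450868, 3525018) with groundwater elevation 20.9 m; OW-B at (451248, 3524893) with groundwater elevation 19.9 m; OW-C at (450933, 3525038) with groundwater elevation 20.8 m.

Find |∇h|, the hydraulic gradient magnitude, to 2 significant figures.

0.0027

With h = a·x + b·y + c and OW-A as origin, the differences give:
  380·a + (-125)·b = -1.0
  65·a + 20·b = -0.1
Eliminate b (×20 and ×(-125), subtract): 15725·a = -32.50 → a = ∂h/∂x = -0.002067
Back-substitute: b = ∂h/∂y = +0.001717.
|∇h| = √(-0.002067² + 0.001717²) = 0.002687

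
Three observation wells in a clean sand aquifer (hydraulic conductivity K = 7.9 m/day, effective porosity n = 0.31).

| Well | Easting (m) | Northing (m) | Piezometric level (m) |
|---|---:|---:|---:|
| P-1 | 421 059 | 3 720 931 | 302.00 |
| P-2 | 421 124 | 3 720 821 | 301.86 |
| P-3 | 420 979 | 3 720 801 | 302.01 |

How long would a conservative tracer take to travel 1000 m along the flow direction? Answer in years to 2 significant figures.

Taking P-1 as reference: P-2−P-1 = (65, -110, -0.14); P-3−P-1 = (-80, -130, +0.01).
Solve a·Δx + b·Δy = Δh: det = 65·(-130) − (-80)·(-110) = -17250.
∂h/∂x = [(-0.14)·(-130) − (+0.01)·(-110)] / -17250 = -0.001119
∂h/∂y = [65·(+0.01) − (-80)·(-0.14)] / -17250 = +0.0006116
|∇h| = √(-0.001119² + 0.0006116²) = 0.001275
Seepage velocity v = K·i/n = 7.9 × 0.001275 / 0.31 = 0.03249 m/day.
t = 1000 / 0.03249 = 3.078e+04 days = 84.3 years.

84 years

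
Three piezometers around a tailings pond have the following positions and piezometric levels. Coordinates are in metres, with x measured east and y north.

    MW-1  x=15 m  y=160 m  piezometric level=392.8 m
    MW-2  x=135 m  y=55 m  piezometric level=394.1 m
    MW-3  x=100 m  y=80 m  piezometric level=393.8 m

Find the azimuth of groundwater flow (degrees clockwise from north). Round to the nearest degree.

Taking MW-1 as reference: MW-2−MW-1 = (120, -105, +1.3); MW-3−MW-1 = (85, -80, +1.0).
Determinant of the coordinate differences = 120·(-80) − 85·(-105) = -675.
∂h/∂x = [(+1.3)·(-80) − (+1.0)·(-105)] / -675 = -0.001481
∂h/∂y = [120·(+1.0) − 85·(+1.3)] / -675 = -0.01407
Flow direction (−∇h) has components (+0.001481 E, +0.01407 N).
Azimuth = atan2(E, N) = atan2(+0.001481, +0.01407) = 6.0° ≈ 006°.

006°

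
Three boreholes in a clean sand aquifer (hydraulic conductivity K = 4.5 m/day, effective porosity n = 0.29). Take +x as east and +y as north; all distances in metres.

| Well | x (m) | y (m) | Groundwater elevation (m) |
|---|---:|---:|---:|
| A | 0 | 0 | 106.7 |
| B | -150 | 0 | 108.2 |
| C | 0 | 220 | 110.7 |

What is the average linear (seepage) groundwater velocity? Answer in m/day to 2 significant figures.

0.32 m/day

∂h/∂x = (108.2 − 106.7) / (-150 − 0) = -0.01000
∂h/∂y = (110.7 − 106.7) / (220 − 0) = +0.01818
|∇h| = √(-0.01000² + 0.01818²) = 0.02075
Seepage velocity v = K·i/n = 4.5 × 0.02075 / 0.29 = 0.322 m/day.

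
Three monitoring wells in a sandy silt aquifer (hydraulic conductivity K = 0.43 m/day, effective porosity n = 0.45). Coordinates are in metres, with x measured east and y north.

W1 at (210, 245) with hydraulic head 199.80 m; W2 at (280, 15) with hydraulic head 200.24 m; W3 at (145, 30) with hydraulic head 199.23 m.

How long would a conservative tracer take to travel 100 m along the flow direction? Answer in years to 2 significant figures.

38 years

With h = a·x + b·y + c and W1 as origin, the differences give:
  70·a + (-230)·b = +0.44
  (-65)·a + (-215)·b = -0.57
Eliminate b (×(-215) and ×(-230), subtract): -30000·a = -225.700 → a = ∂h/∂x = +0.007523
Back-substitute: b = ∂h/∂y = +0.0003767.
|∇h| = √(0.007523² + 0.0003767²) = 0.007532
Seepage velocity v = K·i/n = 0.43 × 0.007532 / 0.45 = 0.007197 m/day.
t = 100 / 0.007197 = 1.389e+04 days = 38 years.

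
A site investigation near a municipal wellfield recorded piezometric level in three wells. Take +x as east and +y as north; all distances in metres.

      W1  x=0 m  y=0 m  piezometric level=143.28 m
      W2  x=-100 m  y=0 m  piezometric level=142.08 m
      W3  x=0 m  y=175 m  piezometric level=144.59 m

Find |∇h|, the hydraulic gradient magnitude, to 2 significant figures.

0.014

∂h/∂x = (142.08 − 143.28) / (-100 − 0) = +0.01200
∂h/∂y = (144.59 − 143.28) / (175 − 0) = +0.007486
|∇h| = √(0.01200² + 0.007486²) = 0.01414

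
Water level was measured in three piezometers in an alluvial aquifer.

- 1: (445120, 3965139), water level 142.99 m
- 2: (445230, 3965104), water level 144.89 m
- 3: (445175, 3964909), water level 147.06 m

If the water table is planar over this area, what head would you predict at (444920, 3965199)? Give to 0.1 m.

Differences from 1: to 2 (Δx, Δy, Δh) = (110, -35, +1.90); to 3 = (55, -230, +4.07).
Determinant of the coordinate differences = 110·(-230) − 55·(-35) = -23375.
∂h/∂x = [(+1.90)·(-230) − (+4.07)·(-35)] / -23375 = +0.01260
∂h/∂y = [110·(+4.07) − 55·(+1.90)] / -23375 = -0.01468
h(444920, 3965199) = 142.99 + (+0.01260)·(-200) + (-0.01468)·(60) = 142.99 -2.520 -0.881 = 139.589 m.

139.6 m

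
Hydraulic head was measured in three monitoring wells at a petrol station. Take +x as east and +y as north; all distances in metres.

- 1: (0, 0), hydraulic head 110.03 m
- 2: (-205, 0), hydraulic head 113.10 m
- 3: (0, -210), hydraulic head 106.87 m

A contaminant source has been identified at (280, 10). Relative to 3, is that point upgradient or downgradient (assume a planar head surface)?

∂h/∂x = (113.10 − 110.03) / (-205 − 0) = -0.01498
∂h/∂y = (106.87 − 110.03) / (-210 − 0) = +0.01505
Head at (280, 10) = 110.03 + (-0.01498)·(280) + (+0.01505)·(10) = 105.99 m.
That is lower than the 106.87 m at 3, so the point is downgradient.

downgradient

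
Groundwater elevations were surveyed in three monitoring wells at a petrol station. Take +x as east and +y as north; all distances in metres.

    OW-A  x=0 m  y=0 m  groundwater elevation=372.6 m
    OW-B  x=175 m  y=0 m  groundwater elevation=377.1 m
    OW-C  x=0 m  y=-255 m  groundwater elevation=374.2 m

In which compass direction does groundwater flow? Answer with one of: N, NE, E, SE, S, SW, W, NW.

W

∂h/∂x = (377.1 − 372.6) / (175 − 0) = +0.02571
∂h/∂y = (374.2 − 372.6) / (-255 − 0) = -0.006275
Flow = −∇h = (-0.02571 east, +0.006275 north), which points west.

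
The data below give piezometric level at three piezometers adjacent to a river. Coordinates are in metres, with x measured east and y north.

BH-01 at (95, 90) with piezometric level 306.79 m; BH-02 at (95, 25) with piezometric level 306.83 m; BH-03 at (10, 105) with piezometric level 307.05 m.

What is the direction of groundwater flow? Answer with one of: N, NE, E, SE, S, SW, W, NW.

E

With h = a·x + b·y + c and BH-01 as origin, the differences give:
  0·a + (-65)·b = +0.04
  (-85)·a + 15·b = +0.26
Eliminate b (×15 and ×(-65), subtract): -5525·a = 17.500 → a = ∂h/∂x = -0.003167
Back-substitute: b = ∂h/∂y = -0.0006154.
Flow = −∇h = (+0.003167 east, +0.0006154 north), which points east.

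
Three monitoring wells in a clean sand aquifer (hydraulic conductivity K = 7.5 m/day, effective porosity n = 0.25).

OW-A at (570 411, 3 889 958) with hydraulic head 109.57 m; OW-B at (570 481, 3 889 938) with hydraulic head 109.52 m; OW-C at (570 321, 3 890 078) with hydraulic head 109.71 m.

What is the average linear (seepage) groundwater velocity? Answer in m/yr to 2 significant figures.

10 m/yr

Differences from OW-A: to OW-B (Δx, Δy, Δh) = (70, -20, -0.05); to OW-C = (-90, 120, +0.14).
Determinant of the coordinate differences = 70·120 − (-90)·(-20) = 6600.
∂h/∂x = [(-0.05)·120 − (+0.14)·(-20)] / 6600 = -0.0004848
∂h/∂y = [70·(+0.14) − (-90)·(-0.05)] / 6600 = +0.0008030
|∇h| = √(-0.0004848² + 0.0008030²) = 0.000938
Seepage velocity v = K·i/n = 7.5 × 0.000938 / 0.25 = 0.02814 m/day = 10.28 m/yr.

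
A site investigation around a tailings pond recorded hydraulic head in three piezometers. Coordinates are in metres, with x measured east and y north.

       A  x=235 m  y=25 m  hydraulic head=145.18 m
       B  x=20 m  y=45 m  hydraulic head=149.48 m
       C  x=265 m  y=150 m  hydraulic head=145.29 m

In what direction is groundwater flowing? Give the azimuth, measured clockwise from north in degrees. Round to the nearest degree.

Taking A as reference: B−A = (-215, 20, +4.30); C−A = (30, 125, +0.11).
Solve a·Δx + b·Δy = Δh: det = (-215)·125 − 30·20 = -27475.
∂h/∂x = [(+4.30)·125 − (+0.11)·20] / -27475 = -0.01948
∂h/∂y = [(-215)·(+0.11) − 30·(+4.30)] / -27475 = +0.005556
Flow direction (−∇h) has components (+0.01948 E, -0.005556 N).
Azimuth = atan2(E, N) = atan2(+0.01948, -0.005556) = 105.9° ≈ 106°.

106°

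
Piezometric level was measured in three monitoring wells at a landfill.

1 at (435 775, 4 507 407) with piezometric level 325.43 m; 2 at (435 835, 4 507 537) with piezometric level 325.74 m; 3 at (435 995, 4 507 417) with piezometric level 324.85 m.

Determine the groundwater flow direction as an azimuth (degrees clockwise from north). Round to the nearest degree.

143°

With h = a·x + b·y + c and 1 as origin, the differences give:
  60·a + 130·b = +0.31
  220·a + 10·b = -0.58
Eliminate b (×10 and ×130, subtract): -28000·a = 78.500 → a = ∂h/∂x = -0.002804
Back-substitute: b = ∂h/∂y = +0.003679.
Flow direction (−∇h) has components (+0.002804 E, -0.003679 N).
Azimuth = atan2(E, N) = atan2(+0.002804, -0.003679) = 142.7° ≈ 143°.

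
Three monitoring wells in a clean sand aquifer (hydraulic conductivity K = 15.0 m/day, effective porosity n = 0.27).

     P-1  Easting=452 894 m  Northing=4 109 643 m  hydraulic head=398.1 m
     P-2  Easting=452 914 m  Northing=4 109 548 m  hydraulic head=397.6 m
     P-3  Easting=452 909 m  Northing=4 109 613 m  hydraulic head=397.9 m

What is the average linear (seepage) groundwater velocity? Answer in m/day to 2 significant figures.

Taking P-1 as reference: P-2−P-1 = (20, -95, -0.5); P-3−P-1 = (15, -30, -0.2).
Determinant of the coordinate differences = 20·(-30) − 15·(-95) = 825.
∂h/∂x = [(-0.5)·(-30) − (-0.2)·(-95)] / 825 = -0.004848
∂h/∂y = [20·(-0.2) − 15·(-0.5)] / 825 = +0.004242
|∇h| = √(-0.004848² + 0.004242²) = 0.006442
Seepage velocity v = K·i/n = 15.0 × 0.006442 / 0.27 = 0.3579 m/day.

0.36 m/day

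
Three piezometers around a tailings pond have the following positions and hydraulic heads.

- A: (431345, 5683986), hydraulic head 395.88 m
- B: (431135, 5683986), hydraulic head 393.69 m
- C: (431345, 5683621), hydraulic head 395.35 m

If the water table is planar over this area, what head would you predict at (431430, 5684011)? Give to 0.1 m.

∂h/∂x = (393.69 − 395.88) / (431135 − 431345) = +0.01043
∂h/∂y = (395.35 − 395.88) / (5683621 − 5683986) = +0.001452
h(431430, 5684011) = 395.88 + (+0.01043)·(85) + (+0.001452)·(25) = 395.88 +0.886 +0.036 = 396.803 m.

396.8 m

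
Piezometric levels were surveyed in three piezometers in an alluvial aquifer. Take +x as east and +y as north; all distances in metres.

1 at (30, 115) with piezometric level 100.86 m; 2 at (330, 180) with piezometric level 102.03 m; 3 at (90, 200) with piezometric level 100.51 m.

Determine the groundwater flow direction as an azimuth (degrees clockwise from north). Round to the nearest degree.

Differences from 1: to 2 (Δx, Δy, Δh) = (300, 65, +1.17); to 3 = (60, 85, -0.35).
Solve a·Δx + b·Δy = Δh: det = 300·85 − 60·65 = 21600.
∂h/∂x = [(+1.17)·85 − (-0.35)·65] / 21600 = +0.005657
∂h/∂y = [300·(-0.35) − 60·(+1.17)] / 21600 = -0.008111
Flow direction (−∇h) has components (-0.005657 E, +0.008111 N).
Azimuth = atan2(E, N) = atan2(-0.005657, +0.008111) = 325.1° ≈ 325°.

325°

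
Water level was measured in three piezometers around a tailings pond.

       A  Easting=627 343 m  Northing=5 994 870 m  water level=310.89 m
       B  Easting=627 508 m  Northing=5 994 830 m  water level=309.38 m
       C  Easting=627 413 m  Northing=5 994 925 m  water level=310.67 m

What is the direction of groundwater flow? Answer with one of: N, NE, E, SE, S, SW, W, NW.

SE

Differences from A: to B (Δx, Δy, Δh) = (165, -40, -1.51); to C = (70, 55, -0.22).
Solve a·Δx + b·Δy = Δh: det = 165·55 − 70·(-40) = 11875.
∂h/∂x = [(-1.51)·55 − (-0.22)·(-40)] / 11875 = -0.007735
∂h/∂y = [165·(-0.22) − 70·(-1.51)] / 11875 = +0.005844
Flow = −∇h = (+0.007735 east, -0.005844 north), which points southeast.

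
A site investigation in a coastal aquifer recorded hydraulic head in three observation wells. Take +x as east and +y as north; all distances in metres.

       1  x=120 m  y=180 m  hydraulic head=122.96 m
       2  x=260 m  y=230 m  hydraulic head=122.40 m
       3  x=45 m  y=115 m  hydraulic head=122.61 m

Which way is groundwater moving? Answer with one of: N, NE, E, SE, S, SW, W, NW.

SE

Differences from 1: to 2 (Δx, Δy, Δh) = (140, 50, -0.56); to 3 = (-75, -65, -0.35).
Determinant of the coordinate differences = 140·(-65) − (-75)·50 = -5350.
∂h/∂x = [(-0.56)·(-65) − (-0.35)·50] / -5350 = -0.01007
∂h/∂y = [140·(-0.35) − (-75)·(-0.56)] / -5350 = +0.01701
Flow = −∇h = (+0.01007 east, -0.01701 north), which points southeast.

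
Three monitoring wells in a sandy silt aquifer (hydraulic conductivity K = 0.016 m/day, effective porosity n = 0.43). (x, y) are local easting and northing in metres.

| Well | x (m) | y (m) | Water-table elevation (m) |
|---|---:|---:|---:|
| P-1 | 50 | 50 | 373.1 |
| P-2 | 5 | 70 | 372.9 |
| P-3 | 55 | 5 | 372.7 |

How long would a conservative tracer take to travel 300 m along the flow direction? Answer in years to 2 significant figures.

With h = a·x + b·y + c and P-1 as origin, the differences give:
  (-45)·a + 20·b = -0.2
  5·a + (-45)·b = -0.4
Eliminate b (×(-45) and ×20, subtract): 1925·a = 17.00 → a = ∂h/∂x = +0.008831
Back-substitute: b = ∂h/∂y = +0.009870.
|∇h| = √(0.008831² + 0.009870²) = 0.01324
Seepage velocity v = K·i/n = 0.016 × 0.01324 / 0.43 = 0.0004927 m/day.
t = 300 / 0.0004927 = 6.089e+05 days = 1.67e+03 years.

1700 years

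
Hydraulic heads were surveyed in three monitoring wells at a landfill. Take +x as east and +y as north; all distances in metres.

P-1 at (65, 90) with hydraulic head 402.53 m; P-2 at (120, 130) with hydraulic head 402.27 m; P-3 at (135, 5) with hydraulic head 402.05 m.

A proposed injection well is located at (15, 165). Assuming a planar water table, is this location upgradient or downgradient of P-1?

upgradient

Taking P-1 as reference: P-2−P-1 = (55, 40, -0.26); P-3−P-1 = (70, -85, -0.48).
Solve a·Δx + b·Δy = Δh: det = 55·(-85) − 70·40 = -7475.
∂h/∂x = [(-0.26)·(-85) − (-0.48)·40] / -7475 = -0.005525
∂h/∂y = [55·(-0.48) − 70·(-0.26)] / -7475 = +0.001097
Head at (15, 165) = 402.53 + (-0.005525)·(-50) + (+0.001097)·(75) = 402.89 m.
That is higher than the 402.53 m at P-1, so the point is upgradient.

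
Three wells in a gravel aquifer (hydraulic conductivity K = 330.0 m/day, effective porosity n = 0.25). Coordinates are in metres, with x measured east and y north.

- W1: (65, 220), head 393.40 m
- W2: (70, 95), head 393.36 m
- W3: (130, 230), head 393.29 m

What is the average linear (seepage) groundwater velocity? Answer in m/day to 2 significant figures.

2.3 m/day

Differences from W1: to W2 (Δx, Δy, Δh) = (5, -125, -0.04); to W3 = (65, 10, -0.11).
Determinant of the coordinate differences = 5·10 − 65·(-125) = 8175.
∂h/∂x = [(-0.04)·10 − (-0.11)·(-125)] / 8175 = -0.001731
∂h/∂y = [5·(-0.11) − 65·(-0.04)] / 8175 = +0.0002508
|∇h| = √(-0.001731² + 0.0002508²) = 0.001749
Seepage velocity v = K·i/n = 330.0 × 0.001749 / 0.25 = 2.309 m/day.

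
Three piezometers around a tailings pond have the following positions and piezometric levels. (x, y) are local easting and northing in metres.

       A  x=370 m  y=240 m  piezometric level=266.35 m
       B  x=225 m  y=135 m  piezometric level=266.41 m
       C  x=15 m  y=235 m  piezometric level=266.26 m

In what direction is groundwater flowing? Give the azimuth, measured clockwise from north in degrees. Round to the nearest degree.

With h = a·x + b·y + c and A as origin, the differences give:
  (-145)·a + (-105)·b = +0.06
  (-355)·a + (-5)·b = -0.09
Eliminate b (×(-5) and ×(-105), subtract): -36550·a = -9.750 → a = ∂h/∂x = +0.0002668
Back-substitute: b = ∂h/∂y = -0.0009398.
Flow direction (−∇h) has components (-0.0002668 E, +0.0009398 N).
Azimuth = atan2(E, N) = atan2(-0.0002668, +0.0009398) = 344.2° ≈ 344°.

344°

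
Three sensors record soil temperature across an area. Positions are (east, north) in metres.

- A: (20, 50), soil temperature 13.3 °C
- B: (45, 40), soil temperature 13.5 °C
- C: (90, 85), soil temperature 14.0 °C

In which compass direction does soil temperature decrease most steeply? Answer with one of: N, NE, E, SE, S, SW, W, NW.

W

With T = a·x + b·y + c and A as origin, the differences give:
  25·a + (-10)·b = +0.2
  70·a + 35·b = +0.7
Eliminate b (×35 and ×(-10), subtract): 1575·a = 14.00 → a = ∂T/∂x = +0.008889
Back-substitute: b = ∂T/∂y = +0.002222.
Steepest decrease is along −∇f = (-0.008889 E, -0.002222 N) → west.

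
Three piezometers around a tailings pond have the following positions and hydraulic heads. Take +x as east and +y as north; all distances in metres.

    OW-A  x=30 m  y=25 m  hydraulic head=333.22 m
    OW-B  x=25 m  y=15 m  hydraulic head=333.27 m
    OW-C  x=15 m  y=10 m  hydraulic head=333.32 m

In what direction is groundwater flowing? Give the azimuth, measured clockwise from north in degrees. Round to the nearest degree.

With h = a·x + b·y + c and OW-A as origin, the differences give:
  (-5)·a + (-10)·b = +0.05
  (-15)·a + (-15)·b = +0.10
Eliminate b (×(-15) and ×(-10), subtract): -75·a = 0.250 → a = ∂h/∂x = -0.003333
Back-substitute: b = ∂h/∂y = -0.003333.
Flow direction (−∇h) has components (+0.003333 E, +0.003333 N).
Azimuth = atan2(E, N) = atan2(+0.003333, +0.003333) = 45.0° ≈ 045°.

045°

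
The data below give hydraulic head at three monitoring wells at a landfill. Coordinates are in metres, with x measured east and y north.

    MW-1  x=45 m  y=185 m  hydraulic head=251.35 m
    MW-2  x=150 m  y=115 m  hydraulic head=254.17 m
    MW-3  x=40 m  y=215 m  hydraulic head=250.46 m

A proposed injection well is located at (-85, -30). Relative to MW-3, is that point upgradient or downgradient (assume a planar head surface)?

upgradient

Three-point gradient (reference MW-1): Δ to MW-2 = (105, -70, +2.82), Δ to MW-3 = (-5, 30, -0.89).
∂h/∂x = +0.007964, ∂h/∂y = -0.02834 (det = 2800).
Head at (-85, -30) = 251.35 + (+0.007964)·(-130) + (-0.02834)·(-215) = 256.41 m.
That is higher than the 250.46 m at MW-3, so the point is upgradient.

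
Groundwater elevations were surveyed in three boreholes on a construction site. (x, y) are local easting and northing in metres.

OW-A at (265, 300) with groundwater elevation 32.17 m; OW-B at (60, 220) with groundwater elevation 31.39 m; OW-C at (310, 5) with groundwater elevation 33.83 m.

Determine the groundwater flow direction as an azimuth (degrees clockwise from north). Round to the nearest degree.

310°

Differences from OW-A: to OW-B (Δx, Δy, Δh) = (-205, -80, -0.78); to OW-C = (45, -295, +1.66).
Determinant of the coordinate differences = (-205)·(-295) − 45·(-80) = 64075.
∂h/∂x = [(-0.78)·(-295) − (+1.66)·(-80)] / 64075 = +0.005664
∂h/∂y = [(-205)·(+1.66) − 45·(-0.78)] / 64075 = -0.004763
Flow direction (−∇h) has components (-0.005664 E, +0.004763 N).
Azimuth = atan2(E, N) = atan2(-0.005664, +0.004763) = 310.1° ≈ 310°.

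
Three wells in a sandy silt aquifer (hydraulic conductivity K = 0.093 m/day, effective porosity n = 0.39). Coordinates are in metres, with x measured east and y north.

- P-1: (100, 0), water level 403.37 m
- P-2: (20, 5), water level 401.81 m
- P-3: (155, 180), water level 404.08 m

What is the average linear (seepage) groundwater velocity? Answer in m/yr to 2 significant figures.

With h = a·x + b·y + c and P-1 as origin, the differences give:
  (-80)·a + 5·b = -1.56
  55·a + 180·b = +0.71
Eliminate b (×180 and ×5, subtract): -14675·a = -284.350 → a = ∂h/∂x = +0.01938
Back-substitute: b = ∂h/∂y = -0.001976.
|∇h| = √(0.01938² + -0.001976²) = 0.01948
Seepage velocity v = K·i/n = 0.093 × 0.01948 / 0.39 = 0.004645 m/day = 1.697 m/yr.

1.7 m/yr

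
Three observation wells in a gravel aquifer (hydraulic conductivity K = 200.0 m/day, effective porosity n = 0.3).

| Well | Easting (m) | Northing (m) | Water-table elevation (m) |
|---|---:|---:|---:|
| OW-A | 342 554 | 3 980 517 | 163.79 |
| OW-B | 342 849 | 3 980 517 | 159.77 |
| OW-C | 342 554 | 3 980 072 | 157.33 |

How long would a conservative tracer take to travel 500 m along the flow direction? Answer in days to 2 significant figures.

∂h/∂x = (159.77 − 163.79) / (342849 − 342554) = -0.01363
∂h/∂y = (157.33 − 163.79) / (3980072 − 3980517) = +0.01452
|∇h| = √(-0.01363² + 0.01452²) = 0.01992
Seepage velocity v = K·i/n = 200.0 × 0.01992 / 0.3 = 13.28 m/day.
t = 500 / 13.28 = 37.65 days.

38 days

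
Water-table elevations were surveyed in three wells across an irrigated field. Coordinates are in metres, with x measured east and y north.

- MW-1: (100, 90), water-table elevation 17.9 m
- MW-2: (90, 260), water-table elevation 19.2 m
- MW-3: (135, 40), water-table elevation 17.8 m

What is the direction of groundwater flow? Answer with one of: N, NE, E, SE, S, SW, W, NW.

Taking MW-1 as reference: MW-2−MW-1 = (-10, 170, +1.3); MW-3−MW-1 = (35, -50, -0.1).
Solve a·Δx + b·Δy = Δh: det = (-10)·(-50) − 35·170 = -5450.
∂h/∂x = [(+1.3)·(-50) − (-0.1)·170] / -5450 = +0.008807
∂h/∂y = [(-10)·(-0.1) − 35·(+1.3)] / -5450 = +0.008165
Flow = −∇h = (-0.008807 east, -0.008165 north), which points southwest.

SW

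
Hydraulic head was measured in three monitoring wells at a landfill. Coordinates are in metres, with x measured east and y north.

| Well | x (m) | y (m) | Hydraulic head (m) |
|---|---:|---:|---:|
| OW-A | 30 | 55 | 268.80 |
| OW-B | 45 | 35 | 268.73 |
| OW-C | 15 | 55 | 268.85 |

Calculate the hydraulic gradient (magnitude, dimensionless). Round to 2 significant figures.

Differences from OW-A: to OW-B (Δx, Δy, Δh) = (15, -20, -0.07); to OW-C = (-15, 0, +0.05).
Solve a·Δx + b·Δy = Δh: det = 15·0 − (-15)·(-20) = -300.
∂h/∂x = [(-0.07)·0 − (+0.05)·(-20)] / -300 = -0.003333
∂h/∂y = [15·(+0.05) − (-15)·(-0.07)] / -300 = +0.0010000
|∇h| = √(-0.003333² + 0.0010000²) = 0.00348

0.0035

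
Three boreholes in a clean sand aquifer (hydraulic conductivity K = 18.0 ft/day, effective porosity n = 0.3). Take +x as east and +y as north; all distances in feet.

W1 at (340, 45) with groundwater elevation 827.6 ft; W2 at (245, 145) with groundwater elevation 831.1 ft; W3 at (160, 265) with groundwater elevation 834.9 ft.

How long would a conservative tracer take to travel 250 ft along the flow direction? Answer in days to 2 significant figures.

Taking W1 as reference: W2−W1 = (-95, 100, +3.5); W3−W1 = (-180, 220, +7.3).
Determinant of the coordinate differences = (-95)·220 − (-180)·100 = -2900.
∂h/∂x = [(+3.5)·220 − (+7.3)·100] / -2900 = -0.01379
∂h/∂y = [(-95)·(+7.3) − (-180)·(+3.5)] / -2900 = +0.02190
|∇h| = √(-0.01379² + 0.02190²) = 0.02588
Seepage velocity v = K·i/n = 18.0 × 0.02588 / 0.3 = 1.553 ft/day.
t = 250 / 1.553 = 161 days.

160 days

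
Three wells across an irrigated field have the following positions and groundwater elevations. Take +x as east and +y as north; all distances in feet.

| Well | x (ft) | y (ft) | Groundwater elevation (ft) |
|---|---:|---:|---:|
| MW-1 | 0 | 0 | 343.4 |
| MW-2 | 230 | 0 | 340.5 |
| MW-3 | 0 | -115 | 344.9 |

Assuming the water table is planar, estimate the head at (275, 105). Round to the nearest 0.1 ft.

338.6 ft

∂h/∂x = (340.5 − 343.4) / (230 − 0) = -0.01261
∂h/∂y = (344.9 − 343.4) / (-115 − 0) = -0.01304
h(275, 105) = 343.4 + (-0.01261)·(275) + (-0.01304)·(105) = 343.4 -3.467 -1.370 = 338.563 ft.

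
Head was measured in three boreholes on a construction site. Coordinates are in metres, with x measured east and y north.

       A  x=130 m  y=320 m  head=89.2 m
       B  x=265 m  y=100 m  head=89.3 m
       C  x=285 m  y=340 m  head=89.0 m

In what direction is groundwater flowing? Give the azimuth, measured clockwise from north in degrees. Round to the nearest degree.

045°

With h = a·x + b·y + c and A as origin, the differences give:
  135·a + (-220)·b = +0.1
  155·a + 20·b = -0.2
Eliminate b (×20 and ×(-220), subtract): 36800·a = -42.00 → a = ∂h/∂x = -0.001141
Back-substitute: b = ∂h/∂y = -0.001155.
Flow direction (−∇h) has components (+0.001141 E, +0.001155 N).
Azimuth = atan2(E, N) = atan2(+0.001141, +0.001155) = 44.7° ≈ 045°.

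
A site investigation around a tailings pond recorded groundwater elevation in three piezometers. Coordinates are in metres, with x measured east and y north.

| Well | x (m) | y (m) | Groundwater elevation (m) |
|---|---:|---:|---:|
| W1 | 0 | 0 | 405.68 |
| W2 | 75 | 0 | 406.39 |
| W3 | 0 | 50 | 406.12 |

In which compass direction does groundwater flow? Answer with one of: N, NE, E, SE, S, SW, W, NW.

∂h/∂x = (406.39 − 405.68) / (75 − 0) = +0.009467
∂h/∂y = (406.12 − 405.68) / (50 − 0) = +0.008800
Flow = −∇h = (-0.009467 east, -0.008800 north), which points southwest.

SW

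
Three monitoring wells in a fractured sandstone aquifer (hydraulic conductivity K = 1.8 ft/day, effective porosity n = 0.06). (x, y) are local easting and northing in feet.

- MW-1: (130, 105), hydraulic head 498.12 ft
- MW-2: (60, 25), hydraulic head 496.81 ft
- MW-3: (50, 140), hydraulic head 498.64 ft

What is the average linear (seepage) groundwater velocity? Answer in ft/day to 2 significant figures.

0.48 ft/day

Differences from MW-1: to MW-2 (Δx, Δy, Δh) = (-70, -80, -1.31); to MW-3 = (-80, 35, +0.52).
Determinant of the coordinate differences = (-70)·35 − (-80)·(-80) = -8850.
∂h/∂x = [(-1.31)·35 − (+0.52)·(-80)] / -8850 = +0.0004802
∂h/∂y = [(-70)·(+0.52) − (-80)·(-1.31)] / -8850 = +0.01595
|∇h| = √(0.0004802² + 0.01595²) = 0.01596
Seepage velocity v = K·i/n = 1.8 × 0.01596 / 0.06 = 0.4788 ft/day.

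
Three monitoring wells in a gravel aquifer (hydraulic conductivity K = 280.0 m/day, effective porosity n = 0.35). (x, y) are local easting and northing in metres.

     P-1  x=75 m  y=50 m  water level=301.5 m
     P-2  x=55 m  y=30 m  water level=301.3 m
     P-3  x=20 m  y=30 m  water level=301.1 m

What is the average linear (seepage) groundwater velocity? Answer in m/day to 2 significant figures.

Differences from P-1: to P-2 (Δx, Δy, Δh) = (-20, -20, -0.2); to P-3 = (-55, -20, -0.4).
Determinant of the coordinate differences = (-20)·(-20) − (-55)·(-20) = -700.
∂h/∂x = [(-0.2)·(-20) − (-0.4)·(-20)] / -700 = +0.005714
∂h/∂y = [(-20)·(-0.4) − (-55)·(-0.2)] / -700 = +0.004286
|∇h| = √(0.005714² + 0.004286²) = 0.007143
Seepage velocity v = K·i/n = 280.0 × 0.007143 / 0.35 = 5.714 m/day.

5.7 m/day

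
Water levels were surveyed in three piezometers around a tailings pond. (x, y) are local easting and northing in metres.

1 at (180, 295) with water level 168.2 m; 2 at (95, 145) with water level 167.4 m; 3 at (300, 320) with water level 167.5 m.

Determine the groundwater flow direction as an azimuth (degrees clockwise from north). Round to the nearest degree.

141°

Three-point gradient (reference 1): Δ to 2 = (-85, -150, -0.8), Δ to 3 = (120, 25, -0.7).
∂h/∂x = -0.007874, ∂h/∂y = +0.009795 (det = 15875).
Flow direction (−∇h) has components (+0.007874 E, -0.009795 N).
Azimuth = atan2(E, N) = atan2(+0.007874, -0.009795) = 141.2° ≈ 141°.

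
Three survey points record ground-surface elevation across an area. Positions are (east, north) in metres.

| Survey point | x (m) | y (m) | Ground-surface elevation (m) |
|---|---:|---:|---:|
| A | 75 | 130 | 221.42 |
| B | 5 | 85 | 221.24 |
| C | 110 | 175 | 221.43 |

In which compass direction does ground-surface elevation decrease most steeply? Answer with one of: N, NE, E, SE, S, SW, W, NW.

NW

With z = a·x + b·y + c and A as origin, the differences give:
  (-70)·a + (-45)·b = -0.18
  35·a + 45·b = +0.01
Eliminate b (×45 and ×(-45), subtract): -1575·a = -7.650 → a = ∂z/∂x = +0.004857
Back-substitute: b = ∂z/∂y = -0.003556.
Steepest decrease is along −∇f = (-0.004857 E, +0.003556 N) → northwest.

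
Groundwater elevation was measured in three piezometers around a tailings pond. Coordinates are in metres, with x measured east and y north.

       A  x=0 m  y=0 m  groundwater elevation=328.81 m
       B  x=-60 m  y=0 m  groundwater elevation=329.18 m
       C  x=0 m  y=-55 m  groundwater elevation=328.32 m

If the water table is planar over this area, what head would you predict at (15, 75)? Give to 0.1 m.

∂h/∂x = (329.18 − 328.81) / (-60 − 0) = -0.006167
∂h/∂y = (328.32 − 328.81) / (-55 − 0) = +0.008909
h(15, 75) = 328.81 + (-0.006167)·(15) + (+0.008909)·(75) = 328.81 -0.093 +0.668 = 329.386 m.

329.4 m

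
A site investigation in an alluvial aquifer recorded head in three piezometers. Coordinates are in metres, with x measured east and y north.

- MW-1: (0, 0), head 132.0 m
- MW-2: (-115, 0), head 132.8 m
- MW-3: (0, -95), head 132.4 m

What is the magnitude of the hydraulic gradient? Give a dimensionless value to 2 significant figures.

∂h/∂x = (132.8 − 132.0) / (-115 − 0) = -0.006957
∂h/∂y = (132.4 − 132.0) / (-95 − 0) = -0.004211
|∇h| = √(-0.006957² + -0.004211²) = 0.008132

0.0081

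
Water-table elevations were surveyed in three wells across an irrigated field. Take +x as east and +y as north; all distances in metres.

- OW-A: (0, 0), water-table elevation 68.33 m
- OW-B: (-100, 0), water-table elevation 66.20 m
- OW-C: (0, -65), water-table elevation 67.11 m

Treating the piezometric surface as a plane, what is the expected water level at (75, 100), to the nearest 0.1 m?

∂h/∂x = (66.20 − 68.33) / (-100 − 0) = +0.02130
∂h/∂y = (67.11 − 68.33) / (-65 − 0) = +0.01877
h(75, 100) = 68.33 + (+0.02130)·(75) + (+0.01877)·(100) = 68.33 +1.597 +1.877 = 71.804 m.

71.8 m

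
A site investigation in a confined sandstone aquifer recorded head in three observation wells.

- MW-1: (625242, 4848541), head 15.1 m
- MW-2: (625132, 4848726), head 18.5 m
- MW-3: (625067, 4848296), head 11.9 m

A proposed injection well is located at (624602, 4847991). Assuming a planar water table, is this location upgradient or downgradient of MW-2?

Taking MW-1 as reference: MW-2−MW-1 = (-110, 185, +3.4); MW-3−MW-1 = (-175, -245, -3.2).
Determinant of the coordinate differences = (-110)·(-245) − (-175)·185 = 59325.
∂h/∂x = [(+3.4)·(-245) − (-3.2)·185] / 59325 = -0.004062
∂h/∂y = [(-110)·(-3.2) − (-175)·(+3.4)] / 59325 = +0.01596
Head at (624602, 4847991) = 15.1 + (-0.004062)·(-640) + (+0.01596)·(-550) = 8.92 m.
That is lower than the 18.5 m at MW-2, so the point is downgradient.

downgradient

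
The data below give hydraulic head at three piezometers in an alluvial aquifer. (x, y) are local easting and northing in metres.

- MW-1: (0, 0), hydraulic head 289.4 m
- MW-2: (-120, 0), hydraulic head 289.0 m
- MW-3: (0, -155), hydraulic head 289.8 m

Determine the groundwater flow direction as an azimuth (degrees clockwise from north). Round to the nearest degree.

∂h/∂x = (289.0 − 289.4) / (-120 − 0) = +0.003333
∂h/∂y = (289.8 − 289.4) / (-155 − 0) = -0.002581
Flow direction (−∇h) has components (-0.003333 E, +0.002581 N).
Azimuth = atan2(E, N) = atan2(-0.003333, +0.002581) = 307.7° ≈ 308°.

308°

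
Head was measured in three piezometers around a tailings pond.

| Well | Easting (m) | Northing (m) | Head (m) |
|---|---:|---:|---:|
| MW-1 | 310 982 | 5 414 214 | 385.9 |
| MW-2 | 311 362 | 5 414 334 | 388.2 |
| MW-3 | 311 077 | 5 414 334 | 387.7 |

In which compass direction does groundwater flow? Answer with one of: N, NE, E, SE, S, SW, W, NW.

S

Three-point gradient (reference MW-1): Δ to MW-2 = (380, 120, +2.3), Δ to MW-3 = (95, 120, +1.8).
∂h/∂x = +0.001754, ∂h/∂y = +0.01361 (det = 34200).
Flow = −∇h = (-0.001754 east, -0.01361 north), which points south.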